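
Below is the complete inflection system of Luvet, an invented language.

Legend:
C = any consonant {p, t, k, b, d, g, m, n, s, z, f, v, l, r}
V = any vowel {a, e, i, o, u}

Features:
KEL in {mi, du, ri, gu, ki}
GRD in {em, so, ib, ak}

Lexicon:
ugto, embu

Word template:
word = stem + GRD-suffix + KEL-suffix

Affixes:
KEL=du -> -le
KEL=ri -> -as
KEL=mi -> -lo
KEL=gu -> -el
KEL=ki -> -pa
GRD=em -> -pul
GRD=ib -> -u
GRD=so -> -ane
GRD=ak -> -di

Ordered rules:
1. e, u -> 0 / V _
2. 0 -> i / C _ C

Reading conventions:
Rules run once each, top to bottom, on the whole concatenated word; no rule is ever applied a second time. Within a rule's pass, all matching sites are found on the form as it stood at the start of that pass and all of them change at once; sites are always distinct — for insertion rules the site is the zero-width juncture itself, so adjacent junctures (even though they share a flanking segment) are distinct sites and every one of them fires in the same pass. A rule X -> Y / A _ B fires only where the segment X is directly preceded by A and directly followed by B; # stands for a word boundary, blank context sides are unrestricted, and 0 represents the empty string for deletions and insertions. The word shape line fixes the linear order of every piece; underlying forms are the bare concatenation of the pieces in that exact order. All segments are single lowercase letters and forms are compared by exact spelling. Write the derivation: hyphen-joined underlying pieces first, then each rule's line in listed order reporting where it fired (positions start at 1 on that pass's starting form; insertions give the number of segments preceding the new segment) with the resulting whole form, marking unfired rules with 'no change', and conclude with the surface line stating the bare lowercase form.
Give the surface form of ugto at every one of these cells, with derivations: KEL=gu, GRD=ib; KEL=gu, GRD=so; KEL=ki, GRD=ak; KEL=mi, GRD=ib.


cell KEL=gu, GRD=ib:
underlying: ugto-u-el
1. e, u -> 0 / V _: fires at position(s) 5, 6: ugtol
2. 0 -> i / C _ C: inserts after position(s) 2: ugitol
surface: ugitol

cell KEL=gu, GRD=so:
underlying: ugto-ane-el
1. e, u -> 0 / V _: fires at position(s) 8: ugtoanel
2. 0 -> i / C _ C: inserts after position(s) 2: ugitoanel
surface: ugitoanel

cell KEL=ki, GRD=ak:
underlying: ugto-di-pa
1. e, u -> 0 / V _: no change
2. 0 -> i / C _ C: inserts after position(s) 2: ugitodipa
surface: ugitodipa

cell KEL=mi, GRD=ib:
underlying: ugto-u-lo
1. e, u -> 0 / V _: fires at position(s) 5: ugtolo
2. 0 -> i / C _ C: inserts after position(s) 2: ugitolo
surface: ugitolo


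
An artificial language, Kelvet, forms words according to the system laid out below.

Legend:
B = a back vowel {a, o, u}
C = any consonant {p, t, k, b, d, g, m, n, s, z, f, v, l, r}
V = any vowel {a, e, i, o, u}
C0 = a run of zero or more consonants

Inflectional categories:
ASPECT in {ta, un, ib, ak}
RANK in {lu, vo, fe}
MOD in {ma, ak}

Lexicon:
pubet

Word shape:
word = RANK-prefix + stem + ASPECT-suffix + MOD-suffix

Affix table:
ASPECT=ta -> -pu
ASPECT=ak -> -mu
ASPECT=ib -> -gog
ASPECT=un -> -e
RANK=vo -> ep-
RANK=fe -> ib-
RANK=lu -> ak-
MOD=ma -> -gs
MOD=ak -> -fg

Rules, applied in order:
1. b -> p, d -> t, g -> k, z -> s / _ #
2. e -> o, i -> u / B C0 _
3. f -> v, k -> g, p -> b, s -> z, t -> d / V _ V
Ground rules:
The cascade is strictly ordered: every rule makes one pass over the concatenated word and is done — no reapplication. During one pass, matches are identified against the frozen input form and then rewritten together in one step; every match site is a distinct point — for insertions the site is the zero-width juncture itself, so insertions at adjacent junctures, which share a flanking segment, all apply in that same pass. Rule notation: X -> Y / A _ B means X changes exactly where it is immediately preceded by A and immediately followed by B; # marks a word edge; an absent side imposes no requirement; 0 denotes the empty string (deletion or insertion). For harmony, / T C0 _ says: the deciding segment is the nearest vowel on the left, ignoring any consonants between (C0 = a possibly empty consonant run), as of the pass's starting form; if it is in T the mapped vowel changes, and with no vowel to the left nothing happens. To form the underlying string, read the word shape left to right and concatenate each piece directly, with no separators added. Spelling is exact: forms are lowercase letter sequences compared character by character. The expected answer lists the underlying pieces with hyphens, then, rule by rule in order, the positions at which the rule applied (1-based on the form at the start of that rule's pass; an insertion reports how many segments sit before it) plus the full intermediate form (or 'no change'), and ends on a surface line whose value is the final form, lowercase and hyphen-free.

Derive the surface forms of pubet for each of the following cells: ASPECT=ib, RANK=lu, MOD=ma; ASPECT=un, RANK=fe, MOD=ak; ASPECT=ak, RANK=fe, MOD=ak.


cell ASPECT=ib, RANK=lu, MOD=ma:
underlying: ak-pubet-gog-gs
1. b -> p, d -> t, g -> k, z -> s / _ #: no change
2. e -> o, i -> u / B C0 _: fires at position(s) 6: akpubotgoggs
3. f -> v, k -> g, p -> b, s -> z, t -> d / V _ V: no change
surface: akpubotgoggs

cell ASPECT=un, RANK=fe, MOD=ak:
underlying: ib-pubet-e-fg
1. b -> p, d -> t, g -> k, z -> s / _ #: fires at position(s) 10: ibpubetefk
2. e -> o, i -> u / B C0 _: fires at position(s) 6: ibpubotefk
3. f -> v, k -> g, p -> b, s -> z, t -> d / V _ V: fires at position(s) 7: ibpubodefk
surface: ibpubodefk

cell ASPECT=ak, RANK=fe, MOD=ak:
underlying: ib-pubet-mu-fg
1. b -> p, d -> t, g -> k, z -> s / _ #: fires at position(s) 11: ibpubetmufk
2. e -> o, i -> u / B C0 _: fires at position(s) 6: ibpubotmufk
3. f -> v, k -> g, p -> b, s -> z, t -> d / V _ V: no change
surface: ibpubotmufk


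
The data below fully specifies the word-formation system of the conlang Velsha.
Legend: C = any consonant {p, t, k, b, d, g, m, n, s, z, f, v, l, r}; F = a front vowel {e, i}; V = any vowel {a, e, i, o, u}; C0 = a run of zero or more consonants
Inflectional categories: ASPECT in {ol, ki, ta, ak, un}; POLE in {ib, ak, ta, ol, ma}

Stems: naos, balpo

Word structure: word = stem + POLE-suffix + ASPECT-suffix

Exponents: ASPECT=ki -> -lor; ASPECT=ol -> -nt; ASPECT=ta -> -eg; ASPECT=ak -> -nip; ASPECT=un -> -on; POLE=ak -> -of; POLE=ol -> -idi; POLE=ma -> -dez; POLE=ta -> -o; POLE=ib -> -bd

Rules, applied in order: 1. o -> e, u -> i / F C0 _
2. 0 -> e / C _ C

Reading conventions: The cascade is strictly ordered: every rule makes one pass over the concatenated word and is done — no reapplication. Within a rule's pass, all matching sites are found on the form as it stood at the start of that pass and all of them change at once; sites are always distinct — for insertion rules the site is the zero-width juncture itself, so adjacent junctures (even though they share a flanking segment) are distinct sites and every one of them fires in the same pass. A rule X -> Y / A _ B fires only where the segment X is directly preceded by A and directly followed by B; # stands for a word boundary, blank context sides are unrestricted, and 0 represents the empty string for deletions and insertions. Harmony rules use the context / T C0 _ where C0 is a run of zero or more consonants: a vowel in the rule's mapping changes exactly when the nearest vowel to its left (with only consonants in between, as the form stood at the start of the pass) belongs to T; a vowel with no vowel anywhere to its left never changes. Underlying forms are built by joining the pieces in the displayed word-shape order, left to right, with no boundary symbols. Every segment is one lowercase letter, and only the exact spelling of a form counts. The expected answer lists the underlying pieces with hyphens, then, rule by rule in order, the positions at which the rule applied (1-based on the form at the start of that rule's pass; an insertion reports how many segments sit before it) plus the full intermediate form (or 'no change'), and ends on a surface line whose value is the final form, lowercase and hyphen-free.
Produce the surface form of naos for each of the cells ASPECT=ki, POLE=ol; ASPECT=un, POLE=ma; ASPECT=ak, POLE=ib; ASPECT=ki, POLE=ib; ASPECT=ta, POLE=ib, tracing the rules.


cell ASPECT=ki, POLE=ol:
underlying: naos-idi-lor
1. o -> e, u -> i / F C0 _: fires at position(s) 9: naosidiler
2. 0 -> e / C _ C: no change
surface: naosidiler

cell ASPECT=un, POLE=ma:
underlying: naos-dez-on
1. o -> e, u -> i / F C0 _: fires at position(s) 8: naosdezen
2. 0 -> e / C _ C: inserts after position(s) 4: naosedezen
surface: naosedezen

cell ASPECT=ak, POLE=ib:
underlying: naos-bd-nip
1. o -> e, u -> i / F C0 _: no change
2. 0 -> e / C _ C: inserts after position(s) 4, 5, 6: naosebedenip
surface: naosebedenip

cell ASPECT=ki, POLE=ib:
underlying: naos-bd-lor
1. o -> e, u -> i / F C0 _: no change
2. 0 -> e / C _ C: inserts after position(s) 4, 5, 6: naosebedelor
surface: naosebedelor

cell ASPECT=ta, POLE=ib:
underlying: naos-bd-eg
1. o -> e, u -> i / F C0 _: no change
2. 0 -> e / C _ C: inserts after position(s) 4, 5: naosebedeg
surface: naosebedeg


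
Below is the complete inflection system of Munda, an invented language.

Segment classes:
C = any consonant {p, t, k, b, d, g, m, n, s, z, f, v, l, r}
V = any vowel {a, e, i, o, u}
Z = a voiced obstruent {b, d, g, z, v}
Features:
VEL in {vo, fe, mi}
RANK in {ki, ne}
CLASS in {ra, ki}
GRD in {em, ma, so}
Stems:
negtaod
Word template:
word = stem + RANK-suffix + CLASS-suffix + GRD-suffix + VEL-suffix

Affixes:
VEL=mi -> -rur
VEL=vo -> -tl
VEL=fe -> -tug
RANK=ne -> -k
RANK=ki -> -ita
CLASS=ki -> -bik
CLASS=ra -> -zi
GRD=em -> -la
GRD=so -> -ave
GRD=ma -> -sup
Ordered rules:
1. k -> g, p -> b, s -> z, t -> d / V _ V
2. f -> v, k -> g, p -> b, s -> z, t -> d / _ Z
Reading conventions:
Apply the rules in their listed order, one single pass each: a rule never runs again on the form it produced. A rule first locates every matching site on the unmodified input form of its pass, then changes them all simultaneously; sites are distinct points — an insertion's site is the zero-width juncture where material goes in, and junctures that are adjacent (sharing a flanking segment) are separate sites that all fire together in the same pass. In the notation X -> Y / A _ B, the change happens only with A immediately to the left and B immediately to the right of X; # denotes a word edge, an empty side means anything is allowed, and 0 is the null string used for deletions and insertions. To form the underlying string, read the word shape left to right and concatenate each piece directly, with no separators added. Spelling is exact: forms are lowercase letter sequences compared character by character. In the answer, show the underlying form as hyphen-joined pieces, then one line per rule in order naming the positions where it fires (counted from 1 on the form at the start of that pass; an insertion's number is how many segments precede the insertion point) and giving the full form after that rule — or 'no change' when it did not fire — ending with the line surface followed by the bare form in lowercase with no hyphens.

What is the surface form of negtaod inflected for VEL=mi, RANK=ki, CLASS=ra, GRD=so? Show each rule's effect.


underlying: negtaod-ita-zi-ave-rur
1. k -> g, p -> b, s -> z, t -> d / V _ V: fires at position(s) 9: negtaodidaziaverur
2. f -> v, k -> g, p -> b, s -> z, t -> d / _ Z: no change
surface: negtaodidaziaverur


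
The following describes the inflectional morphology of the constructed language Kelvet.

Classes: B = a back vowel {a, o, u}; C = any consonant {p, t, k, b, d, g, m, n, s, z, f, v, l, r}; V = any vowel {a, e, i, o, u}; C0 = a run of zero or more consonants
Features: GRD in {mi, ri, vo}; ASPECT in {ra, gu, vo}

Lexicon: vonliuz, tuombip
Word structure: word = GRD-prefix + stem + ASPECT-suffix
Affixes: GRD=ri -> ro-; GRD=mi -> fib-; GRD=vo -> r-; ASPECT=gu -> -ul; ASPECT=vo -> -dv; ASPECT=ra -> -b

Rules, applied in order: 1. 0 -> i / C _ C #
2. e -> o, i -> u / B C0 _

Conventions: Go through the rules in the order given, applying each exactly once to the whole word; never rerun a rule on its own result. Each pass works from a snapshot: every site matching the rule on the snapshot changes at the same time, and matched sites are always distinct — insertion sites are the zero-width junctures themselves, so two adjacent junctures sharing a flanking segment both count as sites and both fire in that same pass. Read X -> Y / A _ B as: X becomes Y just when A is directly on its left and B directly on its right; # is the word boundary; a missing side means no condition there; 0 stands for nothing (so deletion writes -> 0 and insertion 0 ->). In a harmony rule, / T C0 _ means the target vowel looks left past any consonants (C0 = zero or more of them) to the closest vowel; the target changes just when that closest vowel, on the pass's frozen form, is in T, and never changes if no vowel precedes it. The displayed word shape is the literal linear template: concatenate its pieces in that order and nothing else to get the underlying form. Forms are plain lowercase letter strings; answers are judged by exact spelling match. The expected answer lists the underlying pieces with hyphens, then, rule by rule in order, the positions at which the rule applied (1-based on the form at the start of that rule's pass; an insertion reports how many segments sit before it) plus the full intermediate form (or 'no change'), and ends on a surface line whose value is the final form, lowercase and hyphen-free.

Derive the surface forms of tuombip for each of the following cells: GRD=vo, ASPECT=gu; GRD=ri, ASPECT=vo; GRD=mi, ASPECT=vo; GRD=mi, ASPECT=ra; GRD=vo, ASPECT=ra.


cell GRD=vo, ASPECT=gu:
underlying: r-tuombip-ul
1. 0 -> i / C _ C #: no change
2. e -> o, i -> u / B C0 _: fires at position(s) 7: rtuombupul
surface: rtuombupul

cell GRD=ri, ASPECT=vo:
underlying: ro-tuombip-dv
1. 0 -> i / C _ C #: inserts after position(s) 10: rotuombipdiv
2. e -> o, i -> u / B C0 _: fires at position(s) 8: rotuombupdiv
surface: rotuombupdiv

cell GRD=mi, ASPECT=vo:
underlying: fib-tuombip-dv
1. 0 -> i / C _ C #: inserts after position(s) 11: fibtuombipdiv
2. e -> o, i -> u / B C0 _: fires at position(s) 9: fibtuombupdiv
surface: fibtuombupdiv

cell GRD=mi, ASPECT=ra:
underlying: fib-tuombip-b
1. 0 -> i / C _ C #: inserts after position(s) 10: fibtuombipib
2. e -> o, i -> u / B C0 _: fires at position(s) 9: fibtuombupib
surface: fibtuombupib

cell GRD=vo, ASPECT=ra:
underlying: r-tuombip-b
1. 0 -> i / C _ C #: inserts after position(s) 8: rtuombipib
2. e -> o, i -> u / B C0 _: fires at position(s) 7: rtuombupib
surface: rtuombupib


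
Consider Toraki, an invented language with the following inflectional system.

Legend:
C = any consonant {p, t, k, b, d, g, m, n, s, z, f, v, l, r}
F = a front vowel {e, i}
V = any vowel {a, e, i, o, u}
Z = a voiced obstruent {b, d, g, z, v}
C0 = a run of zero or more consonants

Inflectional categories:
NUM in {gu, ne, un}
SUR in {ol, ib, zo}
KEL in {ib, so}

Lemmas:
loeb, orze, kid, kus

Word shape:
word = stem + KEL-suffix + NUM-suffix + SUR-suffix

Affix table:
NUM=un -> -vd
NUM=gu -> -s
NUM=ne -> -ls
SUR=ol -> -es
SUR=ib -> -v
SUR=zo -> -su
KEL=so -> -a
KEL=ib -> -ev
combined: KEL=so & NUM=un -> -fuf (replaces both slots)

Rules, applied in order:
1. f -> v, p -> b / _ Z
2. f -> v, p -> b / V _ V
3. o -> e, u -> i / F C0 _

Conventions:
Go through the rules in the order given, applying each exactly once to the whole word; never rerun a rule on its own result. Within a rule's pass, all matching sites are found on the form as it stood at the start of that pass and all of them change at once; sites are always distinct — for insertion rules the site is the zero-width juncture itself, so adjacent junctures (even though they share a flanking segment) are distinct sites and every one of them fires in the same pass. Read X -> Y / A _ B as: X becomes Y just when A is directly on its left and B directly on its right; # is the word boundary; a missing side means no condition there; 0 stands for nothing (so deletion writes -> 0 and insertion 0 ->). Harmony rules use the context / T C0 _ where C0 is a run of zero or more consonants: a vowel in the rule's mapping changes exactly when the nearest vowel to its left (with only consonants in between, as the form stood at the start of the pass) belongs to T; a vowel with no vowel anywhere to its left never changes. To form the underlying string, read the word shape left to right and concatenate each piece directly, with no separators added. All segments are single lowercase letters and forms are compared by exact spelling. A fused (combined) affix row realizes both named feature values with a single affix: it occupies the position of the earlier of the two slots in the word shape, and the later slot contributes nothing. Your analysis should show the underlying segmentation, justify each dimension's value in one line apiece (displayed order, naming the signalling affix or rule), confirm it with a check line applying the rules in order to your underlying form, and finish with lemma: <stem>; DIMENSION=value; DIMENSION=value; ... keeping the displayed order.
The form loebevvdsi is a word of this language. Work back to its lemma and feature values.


underlying: loeb-ev-vd-su
NUM=un - signalled by the affix -vd
SUR=zo - signalled by the affix -su
KEL=ib - signalled by the affix -ev
check: loebevvdsu -> loebevvdsu -> loebevvdsu -> loebevvdsi
lemma: loeb; NUM=un; SUR=zo; KEL=ib


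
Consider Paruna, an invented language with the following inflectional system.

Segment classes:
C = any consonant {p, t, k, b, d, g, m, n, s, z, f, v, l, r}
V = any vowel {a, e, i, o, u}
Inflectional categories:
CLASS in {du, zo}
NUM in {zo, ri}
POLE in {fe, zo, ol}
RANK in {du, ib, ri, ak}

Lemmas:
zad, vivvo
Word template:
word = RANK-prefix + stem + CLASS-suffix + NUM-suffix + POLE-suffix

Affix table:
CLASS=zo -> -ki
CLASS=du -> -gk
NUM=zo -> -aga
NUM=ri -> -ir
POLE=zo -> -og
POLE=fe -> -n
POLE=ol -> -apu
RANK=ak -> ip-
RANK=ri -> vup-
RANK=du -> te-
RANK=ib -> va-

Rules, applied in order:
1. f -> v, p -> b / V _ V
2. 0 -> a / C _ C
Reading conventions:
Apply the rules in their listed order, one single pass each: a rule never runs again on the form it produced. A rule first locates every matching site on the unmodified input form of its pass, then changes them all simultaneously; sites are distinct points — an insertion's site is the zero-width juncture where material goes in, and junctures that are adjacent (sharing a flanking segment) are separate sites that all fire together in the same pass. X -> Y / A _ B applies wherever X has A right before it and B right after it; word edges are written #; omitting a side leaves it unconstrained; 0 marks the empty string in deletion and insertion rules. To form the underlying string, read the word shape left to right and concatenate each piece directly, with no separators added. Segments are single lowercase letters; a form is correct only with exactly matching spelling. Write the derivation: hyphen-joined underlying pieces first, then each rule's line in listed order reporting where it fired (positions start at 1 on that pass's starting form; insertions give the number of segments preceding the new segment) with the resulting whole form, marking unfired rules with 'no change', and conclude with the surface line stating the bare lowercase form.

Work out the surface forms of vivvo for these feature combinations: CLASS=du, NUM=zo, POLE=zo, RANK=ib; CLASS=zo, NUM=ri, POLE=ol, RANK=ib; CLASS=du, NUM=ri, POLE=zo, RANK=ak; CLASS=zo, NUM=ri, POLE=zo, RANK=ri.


cell CLASS=du, NUM=zo, POLE=zo, RANK=ib:
underlying: va-vivvo-gk-aga-og
1. f -> v, p -> b / V _ V: no change
2. 0 -> a / C _ C: inserts after position(s) 5, 8: vavivavogakagaog
surface: vavivavogakagaog

cell CLASS=zo, NUM=ri, POLE=ol, RANK=ib:
underlying: va-vivvo-ki-ir-apu
1. f -> v, p -> b / V _ V: fires at position(s) 13: vavivvokiirabu
2. 0 -> a / C _ C: inserts after position(s) 5: vavivavokiirabu
surface: vavivavokiirabu

cell CLASS=du, NUM=ri, POLE=zo, RANK=ak:
underlying: ip-vivvo-gk-ir-og
1. f -> v, p -> b / V _ V: no change
2. 0 -> a / C _ C: inserts after position(s) 2, 5, 8: ipavivavogakirog
surface: ipavivavogakirog

cell CLASS=zo, NUM=ri, POLE=zo, RANK=ri:
underlying: vup-vivvo-ki-ir-og
1. f -> v, p -> b / V _ V: no change
2. 0 -> a / C _ C: inserts after position(s) 3, 6: vupavivavokiirog
surface: vupavivavokiirog


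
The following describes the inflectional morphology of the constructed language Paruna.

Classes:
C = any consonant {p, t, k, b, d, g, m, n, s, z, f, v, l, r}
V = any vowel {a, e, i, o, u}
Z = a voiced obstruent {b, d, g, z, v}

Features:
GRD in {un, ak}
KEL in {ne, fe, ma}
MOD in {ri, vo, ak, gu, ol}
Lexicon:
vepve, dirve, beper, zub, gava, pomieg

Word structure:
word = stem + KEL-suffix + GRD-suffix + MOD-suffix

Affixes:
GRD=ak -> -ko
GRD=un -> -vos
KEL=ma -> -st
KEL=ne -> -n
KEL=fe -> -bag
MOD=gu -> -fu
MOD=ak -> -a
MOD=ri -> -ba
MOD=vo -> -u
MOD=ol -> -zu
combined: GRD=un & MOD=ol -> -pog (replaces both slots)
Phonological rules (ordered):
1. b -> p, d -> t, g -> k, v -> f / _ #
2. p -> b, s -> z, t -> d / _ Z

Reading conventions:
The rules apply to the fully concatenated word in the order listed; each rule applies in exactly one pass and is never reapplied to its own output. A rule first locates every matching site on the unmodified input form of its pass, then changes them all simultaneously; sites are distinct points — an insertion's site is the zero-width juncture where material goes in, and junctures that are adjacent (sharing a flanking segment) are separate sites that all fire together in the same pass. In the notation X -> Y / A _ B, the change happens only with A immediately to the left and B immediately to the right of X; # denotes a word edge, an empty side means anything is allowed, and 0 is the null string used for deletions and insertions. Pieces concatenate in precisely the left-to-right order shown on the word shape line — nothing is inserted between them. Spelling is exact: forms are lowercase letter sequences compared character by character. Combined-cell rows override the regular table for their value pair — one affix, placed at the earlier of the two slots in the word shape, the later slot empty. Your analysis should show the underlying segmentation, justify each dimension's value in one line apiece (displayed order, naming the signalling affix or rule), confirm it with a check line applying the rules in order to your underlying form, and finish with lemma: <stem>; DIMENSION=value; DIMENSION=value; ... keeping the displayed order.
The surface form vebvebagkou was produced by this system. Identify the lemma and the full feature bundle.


underlying: vepve-bag-ko-u
GRD=ak - signalled by the affix -ko
KEL=fe - signalled by the affix -bag
MOD=vo - signalled by the affix -u
check: vepvebagkou -> vepvebagkou -> vebvebagkou
lemma: vepve; GRD=ak; KEL=fe; MOD=vo


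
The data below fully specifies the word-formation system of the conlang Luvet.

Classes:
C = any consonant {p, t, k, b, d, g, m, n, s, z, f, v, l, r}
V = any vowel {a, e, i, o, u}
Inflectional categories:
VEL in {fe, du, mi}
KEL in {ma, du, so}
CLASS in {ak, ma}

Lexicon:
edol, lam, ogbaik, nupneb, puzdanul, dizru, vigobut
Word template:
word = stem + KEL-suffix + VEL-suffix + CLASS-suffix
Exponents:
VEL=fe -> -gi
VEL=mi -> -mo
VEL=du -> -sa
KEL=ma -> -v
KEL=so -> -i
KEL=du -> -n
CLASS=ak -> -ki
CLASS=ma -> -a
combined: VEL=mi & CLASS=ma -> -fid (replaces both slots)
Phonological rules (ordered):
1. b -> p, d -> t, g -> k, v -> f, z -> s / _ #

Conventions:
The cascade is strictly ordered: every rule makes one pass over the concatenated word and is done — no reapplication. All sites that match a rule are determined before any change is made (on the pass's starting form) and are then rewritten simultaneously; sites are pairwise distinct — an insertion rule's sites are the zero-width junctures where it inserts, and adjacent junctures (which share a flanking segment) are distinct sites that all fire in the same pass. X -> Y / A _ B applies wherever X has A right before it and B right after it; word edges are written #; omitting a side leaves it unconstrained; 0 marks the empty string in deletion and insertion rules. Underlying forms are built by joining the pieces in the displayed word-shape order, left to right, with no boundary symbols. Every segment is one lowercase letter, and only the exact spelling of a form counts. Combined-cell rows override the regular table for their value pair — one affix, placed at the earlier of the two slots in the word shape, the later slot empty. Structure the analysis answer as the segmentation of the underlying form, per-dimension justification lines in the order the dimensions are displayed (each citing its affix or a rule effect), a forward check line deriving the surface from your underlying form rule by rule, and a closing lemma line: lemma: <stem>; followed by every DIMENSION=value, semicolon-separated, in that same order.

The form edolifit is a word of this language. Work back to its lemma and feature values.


underlying: edol-i-fid
VEL=mi - signalled by the combined affix row
KEL=so - signalled by the affix -i
CLASS=ma - signalled by the combined affix row
check: edolifid -> edolifit
lemma: edol; VEL=mi; KEL=so; CLASS=ma


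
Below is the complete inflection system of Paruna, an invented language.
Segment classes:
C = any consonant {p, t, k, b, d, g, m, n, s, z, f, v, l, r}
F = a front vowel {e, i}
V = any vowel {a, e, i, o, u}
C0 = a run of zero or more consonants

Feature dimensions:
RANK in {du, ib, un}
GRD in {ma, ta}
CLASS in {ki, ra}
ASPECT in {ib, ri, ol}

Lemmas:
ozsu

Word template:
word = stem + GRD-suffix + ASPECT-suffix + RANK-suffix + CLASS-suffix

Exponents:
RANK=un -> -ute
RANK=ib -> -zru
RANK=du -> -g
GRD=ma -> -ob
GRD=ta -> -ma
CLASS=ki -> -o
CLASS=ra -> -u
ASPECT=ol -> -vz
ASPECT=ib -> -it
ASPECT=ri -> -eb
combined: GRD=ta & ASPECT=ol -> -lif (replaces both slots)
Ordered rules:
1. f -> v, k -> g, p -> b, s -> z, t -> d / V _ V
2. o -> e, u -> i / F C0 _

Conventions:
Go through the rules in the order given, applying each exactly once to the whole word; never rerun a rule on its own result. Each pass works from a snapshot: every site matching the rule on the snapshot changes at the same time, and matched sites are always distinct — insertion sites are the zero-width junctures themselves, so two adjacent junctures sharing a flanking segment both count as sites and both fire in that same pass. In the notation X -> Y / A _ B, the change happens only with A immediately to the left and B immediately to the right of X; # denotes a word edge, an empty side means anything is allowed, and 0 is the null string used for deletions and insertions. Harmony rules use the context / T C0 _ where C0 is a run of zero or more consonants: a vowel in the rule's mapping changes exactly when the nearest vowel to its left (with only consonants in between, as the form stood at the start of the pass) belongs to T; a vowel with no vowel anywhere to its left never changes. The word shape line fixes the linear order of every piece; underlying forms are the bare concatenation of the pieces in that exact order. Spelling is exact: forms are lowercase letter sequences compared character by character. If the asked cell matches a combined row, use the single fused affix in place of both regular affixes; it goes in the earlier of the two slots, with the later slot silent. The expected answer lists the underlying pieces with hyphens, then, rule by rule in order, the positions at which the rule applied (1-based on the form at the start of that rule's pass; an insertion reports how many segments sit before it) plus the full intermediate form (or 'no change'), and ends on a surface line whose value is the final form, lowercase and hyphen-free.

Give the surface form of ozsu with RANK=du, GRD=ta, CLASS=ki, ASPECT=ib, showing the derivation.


underlying: ozsu-ma-it-g-o
1. f -> v, k -> g, p -> b, s -> z, t -> d / V _ V: no change
2. o -> e, u -> i / F C0 _: fires at position(s) 10: ozsumaitge
surface: ozsumaitge


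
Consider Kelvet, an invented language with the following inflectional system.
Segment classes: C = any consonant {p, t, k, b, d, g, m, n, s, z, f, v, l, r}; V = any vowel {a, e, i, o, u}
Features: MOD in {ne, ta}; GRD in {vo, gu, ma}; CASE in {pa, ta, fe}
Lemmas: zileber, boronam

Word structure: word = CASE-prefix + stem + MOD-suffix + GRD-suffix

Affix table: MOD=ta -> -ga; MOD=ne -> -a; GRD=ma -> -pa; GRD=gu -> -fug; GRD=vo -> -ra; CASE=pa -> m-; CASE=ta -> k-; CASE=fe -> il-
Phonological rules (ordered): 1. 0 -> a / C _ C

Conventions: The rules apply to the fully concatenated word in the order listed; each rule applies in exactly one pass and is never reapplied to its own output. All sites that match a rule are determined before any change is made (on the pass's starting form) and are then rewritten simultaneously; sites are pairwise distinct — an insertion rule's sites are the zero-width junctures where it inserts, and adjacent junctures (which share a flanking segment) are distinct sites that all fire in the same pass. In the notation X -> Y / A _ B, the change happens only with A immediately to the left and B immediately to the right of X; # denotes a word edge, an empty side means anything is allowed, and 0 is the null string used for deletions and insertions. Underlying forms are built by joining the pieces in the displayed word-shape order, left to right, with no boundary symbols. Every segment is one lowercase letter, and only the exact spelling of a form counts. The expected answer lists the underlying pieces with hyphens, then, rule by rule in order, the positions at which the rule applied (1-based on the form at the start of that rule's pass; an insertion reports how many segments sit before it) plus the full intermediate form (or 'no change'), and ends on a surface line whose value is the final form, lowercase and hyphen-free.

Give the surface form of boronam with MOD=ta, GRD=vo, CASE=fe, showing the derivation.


underlying: il-boronam-ga-ra
1. 0 -> a / C _ C: inserts after position(s) 2, 9: ilaboronamagara
surface: ilaboronamagara


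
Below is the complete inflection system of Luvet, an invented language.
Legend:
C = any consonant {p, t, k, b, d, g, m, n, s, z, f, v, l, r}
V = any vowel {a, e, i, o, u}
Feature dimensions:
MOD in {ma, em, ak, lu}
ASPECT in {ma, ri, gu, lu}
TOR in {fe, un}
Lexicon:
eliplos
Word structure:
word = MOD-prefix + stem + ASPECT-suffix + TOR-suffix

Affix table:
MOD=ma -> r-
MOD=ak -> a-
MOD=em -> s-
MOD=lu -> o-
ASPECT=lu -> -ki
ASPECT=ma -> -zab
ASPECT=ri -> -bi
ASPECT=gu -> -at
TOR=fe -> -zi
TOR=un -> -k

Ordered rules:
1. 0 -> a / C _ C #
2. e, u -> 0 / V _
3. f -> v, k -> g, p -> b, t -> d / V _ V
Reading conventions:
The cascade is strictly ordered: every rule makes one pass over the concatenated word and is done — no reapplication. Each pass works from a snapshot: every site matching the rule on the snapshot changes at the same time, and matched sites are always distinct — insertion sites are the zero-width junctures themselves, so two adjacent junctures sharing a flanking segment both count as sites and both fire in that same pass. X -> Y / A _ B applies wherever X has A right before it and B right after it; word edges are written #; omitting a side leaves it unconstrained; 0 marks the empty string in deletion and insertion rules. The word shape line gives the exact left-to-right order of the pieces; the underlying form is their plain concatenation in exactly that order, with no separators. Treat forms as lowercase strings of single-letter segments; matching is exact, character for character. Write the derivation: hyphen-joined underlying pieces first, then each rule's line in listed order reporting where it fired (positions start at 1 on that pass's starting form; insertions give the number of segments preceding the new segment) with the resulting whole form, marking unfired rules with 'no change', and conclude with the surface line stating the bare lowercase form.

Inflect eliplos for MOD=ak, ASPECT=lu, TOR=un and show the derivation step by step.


underlying: a-eliplos-ki-k
1. 0 -> a / C _ C #: no change
2. e, u -> 0 / V _: fires at position(s) 2: aliploskik
3. f -> v, k -> g, p -> b, t -> d / V _ V: no change
surface: aliploskik


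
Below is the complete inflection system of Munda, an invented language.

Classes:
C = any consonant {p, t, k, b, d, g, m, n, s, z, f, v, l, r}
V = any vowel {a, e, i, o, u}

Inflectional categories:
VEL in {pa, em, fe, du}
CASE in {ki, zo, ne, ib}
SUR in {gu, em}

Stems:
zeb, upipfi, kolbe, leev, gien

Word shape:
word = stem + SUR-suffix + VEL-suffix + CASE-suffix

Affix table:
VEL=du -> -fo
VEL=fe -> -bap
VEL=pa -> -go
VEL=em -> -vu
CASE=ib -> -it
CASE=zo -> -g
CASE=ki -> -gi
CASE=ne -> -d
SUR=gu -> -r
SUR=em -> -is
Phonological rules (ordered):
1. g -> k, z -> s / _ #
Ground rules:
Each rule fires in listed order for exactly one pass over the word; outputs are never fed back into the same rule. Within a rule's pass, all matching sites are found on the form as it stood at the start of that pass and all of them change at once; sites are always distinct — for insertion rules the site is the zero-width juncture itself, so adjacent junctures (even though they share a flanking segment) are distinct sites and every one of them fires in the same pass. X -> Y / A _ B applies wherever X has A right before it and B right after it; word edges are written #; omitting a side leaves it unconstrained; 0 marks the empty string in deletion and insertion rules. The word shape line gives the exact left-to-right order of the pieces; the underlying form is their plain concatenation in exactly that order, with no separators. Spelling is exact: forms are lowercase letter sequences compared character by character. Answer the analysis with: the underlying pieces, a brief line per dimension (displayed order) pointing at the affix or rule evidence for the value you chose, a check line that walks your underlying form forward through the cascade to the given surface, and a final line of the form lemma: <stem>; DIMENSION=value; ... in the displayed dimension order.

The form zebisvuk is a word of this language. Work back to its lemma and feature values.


underlying: zeb-is-vu-g
VEL=em - signalled by the affix -vu
CASE=zo - signalled by the affix -g
SUR=em - signalled by the affix -is
check: zebisvug -> zebisvuk
lemma: zeb; VEL=em; CASE=zo; SUR=em


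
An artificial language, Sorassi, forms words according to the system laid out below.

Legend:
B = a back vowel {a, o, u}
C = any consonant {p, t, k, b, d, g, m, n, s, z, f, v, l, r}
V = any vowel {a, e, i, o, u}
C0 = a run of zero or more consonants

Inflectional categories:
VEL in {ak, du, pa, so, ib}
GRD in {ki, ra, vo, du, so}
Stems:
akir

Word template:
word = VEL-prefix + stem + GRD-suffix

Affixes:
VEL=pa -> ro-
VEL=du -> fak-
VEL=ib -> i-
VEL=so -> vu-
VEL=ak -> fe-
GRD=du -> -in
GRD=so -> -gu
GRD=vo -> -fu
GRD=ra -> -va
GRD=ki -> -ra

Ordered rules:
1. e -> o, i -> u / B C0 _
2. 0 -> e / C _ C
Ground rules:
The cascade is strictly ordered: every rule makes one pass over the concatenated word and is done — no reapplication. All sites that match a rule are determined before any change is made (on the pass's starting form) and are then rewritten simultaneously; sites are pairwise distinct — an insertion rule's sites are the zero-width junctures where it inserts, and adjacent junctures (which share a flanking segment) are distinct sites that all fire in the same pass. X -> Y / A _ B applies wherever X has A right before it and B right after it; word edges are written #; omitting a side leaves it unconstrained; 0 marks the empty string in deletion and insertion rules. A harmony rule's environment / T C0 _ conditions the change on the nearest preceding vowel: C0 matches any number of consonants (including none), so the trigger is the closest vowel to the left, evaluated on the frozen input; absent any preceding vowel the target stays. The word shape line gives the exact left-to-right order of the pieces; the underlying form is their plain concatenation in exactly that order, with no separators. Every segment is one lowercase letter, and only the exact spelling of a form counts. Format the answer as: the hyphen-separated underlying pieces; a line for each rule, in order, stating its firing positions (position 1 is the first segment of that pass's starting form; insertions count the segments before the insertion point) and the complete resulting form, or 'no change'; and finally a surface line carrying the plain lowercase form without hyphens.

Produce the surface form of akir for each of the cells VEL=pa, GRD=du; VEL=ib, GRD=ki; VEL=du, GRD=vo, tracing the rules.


cell VEL=pa, GRD=du:
underlying: ro-akir-in
1. e -> o, i -> u / B C0 _: fires at position(s) 5: roakurin
2. 0 -> e / C _ C: no change
surface: roakurin

cell VEL=ib, GRD=ki:
underlying: i-akir-ra
1. e -> o, i -> u / B C0 _: fires at position(s) 4: iakurra
2. 0 -> e / C _ C: inserts after position(s) 5: iakurera
surface: iakurera

cell VEL=du, GRD=vo:
underlying: fak-akir-fu
1. e -> o, i -> u / B C0 _: fires at position(s) 6: fakakurfu
2. 0 -> e / C _ C: inserts after position(s) 7: fakakurefu
surface: fakakurefu


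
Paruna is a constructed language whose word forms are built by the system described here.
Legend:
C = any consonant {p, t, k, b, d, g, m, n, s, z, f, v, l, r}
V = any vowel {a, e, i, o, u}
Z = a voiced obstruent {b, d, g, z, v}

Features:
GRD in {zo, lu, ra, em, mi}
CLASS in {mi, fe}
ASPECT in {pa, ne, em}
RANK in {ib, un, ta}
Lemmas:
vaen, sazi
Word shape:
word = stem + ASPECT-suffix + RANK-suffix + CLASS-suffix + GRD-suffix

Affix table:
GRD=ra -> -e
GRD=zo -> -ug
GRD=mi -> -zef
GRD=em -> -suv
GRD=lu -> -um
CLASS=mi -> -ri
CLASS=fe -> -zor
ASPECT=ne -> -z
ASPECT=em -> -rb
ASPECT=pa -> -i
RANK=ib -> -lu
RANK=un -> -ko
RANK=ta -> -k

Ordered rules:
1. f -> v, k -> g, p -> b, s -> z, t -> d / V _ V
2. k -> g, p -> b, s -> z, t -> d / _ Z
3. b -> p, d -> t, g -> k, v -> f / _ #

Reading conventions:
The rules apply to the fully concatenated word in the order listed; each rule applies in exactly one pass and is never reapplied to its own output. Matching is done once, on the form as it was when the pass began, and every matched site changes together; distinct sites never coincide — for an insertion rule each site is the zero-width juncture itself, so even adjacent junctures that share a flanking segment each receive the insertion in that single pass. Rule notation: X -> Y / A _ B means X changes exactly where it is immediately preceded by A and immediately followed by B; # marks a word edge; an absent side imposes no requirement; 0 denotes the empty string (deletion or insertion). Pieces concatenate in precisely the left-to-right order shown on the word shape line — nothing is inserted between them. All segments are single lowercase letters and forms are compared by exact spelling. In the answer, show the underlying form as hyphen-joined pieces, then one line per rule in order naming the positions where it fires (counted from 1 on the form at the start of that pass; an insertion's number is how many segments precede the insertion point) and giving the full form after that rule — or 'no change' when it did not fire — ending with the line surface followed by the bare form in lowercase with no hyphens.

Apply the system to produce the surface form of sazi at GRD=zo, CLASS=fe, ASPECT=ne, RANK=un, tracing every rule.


underlying: sazi-z-ko-zor-ug
1. f -> v, k -> g, p -> b, s -> z, t -> d / V _ V: no change
2. k -> g, p -> b, s -> z, t -> d / _ Z: no change
3. b -> p, d -> t, g -> k, v -> f / _ #: fires at position(s) 12: sazizkozoruk
surface: sazizkozoruk


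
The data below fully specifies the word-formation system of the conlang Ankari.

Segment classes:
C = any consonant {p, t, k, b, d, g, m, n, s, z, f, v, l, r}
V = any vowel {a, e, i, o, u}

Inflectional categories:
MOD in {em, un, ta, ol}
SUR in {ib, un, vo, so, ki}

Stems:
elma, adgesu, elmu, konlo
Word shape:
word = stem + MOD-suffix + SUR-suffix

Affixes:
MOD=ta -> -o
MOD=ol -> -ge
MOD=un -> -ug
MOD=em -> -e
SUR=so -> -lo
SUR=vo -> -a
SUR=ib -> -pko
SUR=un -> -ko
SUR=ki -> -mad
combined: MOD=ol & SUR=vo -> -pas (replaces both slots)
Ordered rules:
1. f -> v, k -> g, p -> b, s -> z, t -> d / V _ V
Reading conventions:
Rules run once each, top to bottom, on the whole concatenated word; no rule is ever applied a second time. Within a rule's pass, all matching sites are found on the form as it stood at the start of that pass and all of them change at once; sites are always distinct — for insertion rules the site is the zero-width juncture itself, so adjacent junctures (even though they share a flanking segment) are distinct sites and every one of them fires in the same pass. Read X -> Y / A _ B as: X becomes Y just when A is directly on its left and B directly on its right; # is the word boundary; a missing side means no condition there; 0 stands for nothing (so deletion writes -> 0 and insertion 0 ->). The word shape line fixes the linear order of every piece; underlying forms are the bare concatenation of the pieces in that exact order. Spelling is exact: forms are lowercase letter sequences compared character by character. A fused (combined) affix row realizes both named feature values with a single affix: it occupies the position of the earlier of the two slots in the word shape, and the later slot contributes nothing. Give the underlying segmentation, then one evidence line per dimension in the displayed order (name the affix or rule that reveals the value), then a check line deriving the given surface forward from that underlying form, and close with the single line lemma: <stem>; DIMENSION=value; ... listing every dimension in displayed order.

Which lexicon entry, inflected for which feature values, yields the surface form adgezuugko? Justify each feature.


underlying: adgesu-ug-ko
MOD=un - signalled by the affix -ug
SUR=un - signalled by the affix -ko
check: adgesuugko -> adgezuugko
lemma: adgesu; MOD=un; SUR=un
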